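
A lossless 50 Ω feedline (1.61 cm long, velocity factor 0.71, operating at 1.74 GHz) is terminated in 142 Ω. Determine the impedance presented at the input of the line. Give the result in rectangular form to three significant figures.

λ = v/f = 0.71·c / 1.74 GHz = 0.122 m
βl = 2π·l/λ = 2π × 0.132 = 47.3°
tan(βl) = tan(47.3°) = 1.09
Z_in = Z_0·(Z_L + jZ_0·tanβl)/(Z_0 + jZ_L·tanβl)
     = 50·(142 + j54.3)/(50 + j154)

Z_in ≈ 29.4 − j36.5 Ω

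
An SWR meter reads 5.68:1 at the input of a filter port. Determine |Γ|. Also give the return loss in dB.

|Γ| ≈ 0.701; return loss ≈ 3.09 dB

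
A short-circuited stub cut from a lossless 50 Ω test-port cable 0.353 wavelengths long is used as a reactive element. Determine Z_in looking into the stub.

βl = 2π × 0.353 = 127°
tan(βl) = -1.32
For a short-circuited stub, Z_in = jZ_0·tan(βl)

Z_in ≈ −j66.2 Ω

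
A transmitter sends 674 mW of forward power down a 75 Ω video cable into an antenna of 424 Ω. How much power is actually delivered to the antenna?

P_delivered ≈ 344 mW

Γ = (424 − 75)/(424 + 75) = 0.699
|Γ|² = 0.489
P_refl = |Γ|²·P_inc = 330 mW, P_del = (1 − |Γ|²)·P_inc = 344 mW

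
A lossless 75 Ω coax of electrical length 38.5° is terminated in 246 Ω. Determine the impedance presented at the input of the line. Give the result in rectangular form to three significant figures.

Z_in ≈ 51.4 − j74.6 Ω

tan(βl) = tan(38.5°) = 0.795
Z_in = Z_0·(Z_L + jZ_0·tanβl)/(Z_0 + jZ_L·tanβl)
     = 75·(246 + j59.7)/(75 + j196)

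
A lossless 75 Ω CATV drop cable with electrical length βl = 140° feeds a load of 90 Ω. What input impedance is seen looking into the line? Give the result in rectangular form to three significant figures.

Z_in ≈ 76.2 + j13.7 Ω

tan(βl) = tan(140°) = -0.839
Z_in = Z_0·(Z_L + jZ_0·tanβl)/(Z_0 + jZ_L·tanβl)
     = 75·(90 − j62.9)/(75 − j75.5)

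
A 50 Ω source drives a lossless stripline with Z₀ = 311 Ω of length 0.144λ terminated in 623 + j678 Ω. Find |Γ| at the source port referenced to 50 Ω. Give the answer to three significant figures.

βl = 2π × 0.144 = 51.8°
tan(βl) = 1.27
Z_in = Z_0·(Z_L + jZ_0·tanβl)/(Z_0 + jZ_L·tanβl) = 169 − j362 Ω
Γ_s = (Z_in − Z_s)/(Z_in + Z_s) = (119 − j362)/(219 − j362), |Γ_s| = 0.901

|Γ| ≈ 0.901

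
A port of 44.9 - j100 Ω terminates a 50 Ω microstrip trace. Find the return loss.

Γ = (-5.1 − j100)/(94.9 − j100), |Γ| = 0.726
RL = −20·log₁₀|Γ| = −20·log₁₀(0.726)

RL ≈ 2.78 dB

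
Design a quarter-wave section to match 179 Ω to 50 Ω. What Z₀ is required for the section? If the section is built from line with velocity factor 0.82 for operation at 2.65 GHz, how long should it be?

Z_qwt ≈ 94.6 Ω; length ≈ 2.32 cm

Z_qwt = √(Z_0·R_L) = √(50 × 179) = √8950
λ = 0.82·c/f = 0.0928 m, so l = λ/4 = 0.0232 m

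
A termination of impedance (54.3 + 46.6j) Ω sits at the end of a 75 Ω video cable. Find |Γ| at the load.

Γ = (Z_L − Z_0)/(Z_L + Z_0) = (-20.7 + j46.6)/(129.3 + j46.6)
|Γ| = 51/137

|Γ| ≈ 0.371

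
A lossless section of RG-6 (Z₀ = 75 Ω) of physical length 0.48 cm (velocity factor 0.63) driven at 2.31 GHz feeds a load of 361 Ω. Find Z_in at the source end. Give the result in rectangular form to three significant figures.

λ = v/f = 0.63·c / 2.31 GHz = 0.0818 m
βl = 2π·l/λ = 2π × 0.0587 = 21.1°
tan(βl) = tan(21.1°) = 0.386
Z_in = Z_0·(Z_L + jZ_0·tanβl)/(Z_0 + jZ_L·tanβl)
     = 75·(361 + j29)/(75 + j139)

Z_in ≈ 93.1 − j144 Ω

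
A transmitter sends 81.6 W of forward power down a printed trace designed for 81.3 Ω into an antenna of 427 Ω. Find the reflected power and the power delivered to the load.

P_reflected ≈ 37.7 W; P_delivered ≈ 43.9 W

Γ = (427 − 81.3)/(427 + 81.3) = 0.68
|Γ|² = 0.463
P_refl = |Γ|²·P_inc = 37.7 W, P_del = (1 − |Γ|²)·P_inc = 43.9 W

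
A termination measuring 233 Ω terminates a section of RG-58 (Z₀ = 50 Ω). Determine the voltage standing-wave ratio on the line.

Γ = (233 − 50)/(233 + 50) = 0.647
VSWR = (1 + 0.647)/(1 − 0.647)

VSWR ≈ 4.66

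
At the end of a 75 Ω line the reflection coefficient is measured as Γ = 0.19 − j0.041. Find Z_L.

Z_L ≈ 110 − j9.35 Ω

Z_L = Z_0·(1 + Γ)/(1 − Γ) = 75·(1.19 − j0.041)/(0.81 + j0.041)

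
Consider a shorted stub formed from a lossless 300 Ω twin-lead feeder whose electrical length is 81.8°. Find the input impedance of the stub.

Z_in ≈ +j2080 Ω

tan(βl) = 6.94
For a shorted stub, Z_in = jZ_0·tan(βl)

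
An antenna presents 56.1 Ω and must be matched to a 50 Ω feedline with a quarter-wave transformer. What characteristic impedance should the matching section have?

Z_qwt = √(Z_0·R_L) = √(50 × 56.1) = √2805

Z_qwt ≈ 53 Ω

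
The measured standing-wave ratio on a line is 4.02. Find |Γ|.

|Γ| = (S − 1)/(S + 1) = (4.02 − 1)/(4.02 + 1) = 3.02/5.02

|Γ| ≈ 0.602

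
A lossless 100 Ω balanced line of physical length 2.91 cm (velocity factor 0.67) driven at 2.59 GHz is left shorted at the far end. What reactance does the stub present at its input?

λ = v/f = 0.67·c / 2.59 GHz = 0.0776 m
βl = 2π·l/λ = 2π × 0.375 = 135°
tan(βl) = -1
For a shorted stub, Z_in = jZ_0·tan(βl)

X_in ≈ -100 Ω (capacitive)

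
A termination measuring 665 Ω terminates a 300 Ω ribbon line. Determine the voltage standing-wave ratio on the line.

For a purely resistive load, VSWR = R_L/Z_0 or Z_0/R_L (whichever > 1) = 665/300

VSWR ≈ 2.22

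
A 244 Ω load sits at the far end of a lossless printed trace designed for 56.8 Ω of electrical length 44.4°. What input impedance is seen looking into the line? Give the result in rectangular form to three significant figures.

Z_in ≈ 25.6 − j51.9 Ω

tan(βl) = tan(44.4°) = 0.979
Z_in = Z_0·(Z_L + jZ_0·tanβl)/(Z_0 + jZ_L·tanβl)
     = 56.8·(244 + j55.6)/(56.8 + j239)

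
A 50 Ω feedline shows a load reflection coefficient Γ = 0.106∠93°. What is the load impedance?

Z_L = Z_0·(1 + Γ)/(1 − Γ) = 50·(0.994 + j0.106)/(1.01 − j0.106)

Z_L ≈ 48.4 + j10.4 Ω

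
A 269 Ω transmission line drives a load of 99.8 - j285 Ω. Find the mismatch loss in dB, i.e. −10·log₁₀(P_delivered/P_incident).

mismatch loss ≈ 3.06 dB

Γ = (-169.2 − j285)/(368.8 − j285), |Γ| = 0.711
|Γ|² = 0.506, so P_del/P_inc = 1 − |Γ|² = 0.494
ML = −10·log₁₀(1 − |Γ|²)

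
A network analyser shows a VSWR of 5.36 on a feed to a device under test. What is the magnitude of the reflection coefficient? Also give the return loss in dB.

|Γ| ≈ 0.686; return loss ≈ 3.28 dB

|Γ| = (S − 1)/(S + 1) = (5.36 − 1)/(5.36 + 1) = 4.36/6.36
RL = −20·log₁₀|Γ| = −20·log₁₀(0.686)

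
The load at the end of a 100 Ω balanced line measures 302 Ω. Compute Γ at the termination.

Γ = 0.502

Γ = (Z_L − Z_0)/(Z_L + Z_0) = (302 − 100)/(302 + 100) = 202/402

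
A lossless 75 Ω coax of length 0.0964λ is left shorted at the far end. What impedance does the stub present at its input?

Z_in ≈ +j51.9 Ω

βl = 2π × 0.0964 = 34.7°
tan(βl) = 0.693
For a shorted stub, Z_in = jZ_0·tan(βl)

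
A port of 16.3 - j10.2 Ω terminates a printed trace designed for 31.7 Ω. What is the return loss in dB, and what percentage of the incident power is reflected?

Γ = (-15.4 − j10.2)/(48 − j10.2), |Γ| = 0.376
RL = −20·log₁₀(0.376) = 8.49 dB
P_refl/P_inc = |Γ|² = 0.142

RL ≈ 8.49 dB; 14.2% of incident power reflected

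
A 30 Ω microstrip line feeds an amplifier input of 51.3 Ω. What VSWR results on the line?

VSWR ≈ 1.71

Γ = (51.3 − 30)/(51.3 + 30) = 0.262
VSWR = (1 + 0.262)/(1 − 0.262)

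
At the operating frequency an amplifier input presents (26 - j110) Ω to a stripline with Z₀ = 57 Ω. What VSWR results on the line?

VSWR ≈ 10.7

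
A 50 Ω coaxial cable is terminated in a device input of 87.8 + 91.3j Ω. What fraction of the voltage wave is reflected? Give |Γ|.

|Γ| ≈ 0.598

Γ = (Z_L − Z_0)/(Z_L + Z_0) = (37.8 + j91.3)/(137.8 + j91.3)
|Γ| = 98.8/165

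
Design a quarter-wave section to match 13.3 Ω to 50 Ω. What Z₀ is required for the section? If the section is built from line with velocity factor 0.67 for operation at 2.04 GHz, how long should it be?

Z_qwt ≈ 25.8 Ω; length ≈ 2.46 cm

Z_qwt = √(Z_0·R_L) = √(50 × 13.3) = √665
λ = 0.67·c/f = 0.0985 m, so l = λ/4 = 0.0246 m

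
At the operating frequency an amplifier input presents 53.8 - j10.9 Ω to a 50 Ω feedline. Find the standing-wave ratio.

VSWR ≈ 1.25

Γ = (Z_L − Z_0)/(Z_L + Z_0) = (3.8 − j10.9)/(103.8 − j10.9)
|Γ| = 11.5/104 = 0.111
VSWR = (1 + |Γ|)/(1 − |Γ|) = 1.11/0.889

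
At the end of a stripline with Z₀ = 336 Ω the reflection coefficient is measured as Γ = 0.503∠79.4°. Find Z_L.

Z_L = Z_0·(1 + Γ)/(1 − Γ) = 336·(1.09 + j0.494)/(0.907 − j0.494)

Z_L ≈ 235 + j311 Ω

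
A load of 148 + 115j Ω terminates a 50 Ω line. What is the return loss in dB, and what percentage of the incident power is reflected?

Γ = (98 + j115)/(198 + j115), |Γ| = 0.66
RL = −20·log₁₀(0.66) = 3.61 dB
P_refl/P_inc = |Γ|² = 0.435

RL ≈ 3.61 dB; 43.5% of incident power reflected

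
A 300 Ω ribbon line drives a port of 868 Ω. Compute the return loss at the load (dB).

RL ≈ 6.26 dB

Γ = (868 − 300)/(868 + 300) = 0.486
RL = −20·log₁₀|Γ| = −20·log₁₀(0.486)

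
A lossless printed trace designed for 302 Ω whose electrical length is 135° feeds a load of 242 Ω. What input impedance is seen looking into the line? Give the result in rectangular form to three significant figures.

tan(βl) = tan(135°) = -1
Z_in = Z_0·(Z_L + jZ_0·tanβl)/(Z_0 + jZ_L·tanβl)
     = 302·(242 − j302)/(302 − j242)

Z_in ≈ 295 − j65.8 Ω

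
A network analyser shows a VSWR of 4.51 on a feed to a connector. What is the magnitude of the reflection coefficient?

|Γ| = (S − 1)/(S + 1) = (4.51 − 1)/(4.51 + 1) = 3.51/5.51

|Γ| ≈ 0.637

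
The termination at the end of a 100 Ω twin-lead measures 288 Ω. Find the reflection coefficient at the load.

Γ = 0.485

Γ = (Z_L − Z_0)/(Z_L + Z_0) = (288 − 100)/(288 + 100) = 188/388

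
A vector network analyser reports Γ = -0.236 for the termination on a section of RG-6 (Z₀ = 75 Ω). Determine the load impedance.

Z_L ≈ 46.4 Ω

Z_L = Z_0·(1 + Γ)/(1 − Γ) = 75·(0.764)/(1.24)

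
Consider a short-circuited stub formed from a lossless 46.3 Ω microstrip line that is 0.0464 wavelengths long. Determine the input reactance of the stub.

βl = 2π × 0.0464 = 16.7°
tan(βl) = 0.3
For a short-circuited stub, Z_in = jZ_0·tan(βl)

X_in ≈ 13.9 Ω (inductive)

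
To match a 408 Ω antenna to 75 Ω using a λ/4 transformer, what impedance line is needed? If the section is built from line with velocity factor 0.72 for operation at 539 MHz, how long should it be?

Z_qwt ≈ 175 Ω; length ≈ 10 cm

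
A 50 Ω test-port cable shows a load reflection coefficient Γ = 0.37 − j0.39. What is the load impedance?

Z_L ≈ 64.8 − j71 Ω

Z_L = Z_0·(1 + Γ)/(1 − Γ) = 50·(1.37 − j0.39)/(0.63 + j0.39)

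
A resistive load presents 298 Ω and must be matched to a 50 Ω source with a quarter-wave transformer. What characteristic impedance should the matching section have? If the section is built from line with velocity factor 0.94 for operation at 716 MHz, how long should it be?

Z_qwt ≈ 122 Ω; length ≈ 9.85 cm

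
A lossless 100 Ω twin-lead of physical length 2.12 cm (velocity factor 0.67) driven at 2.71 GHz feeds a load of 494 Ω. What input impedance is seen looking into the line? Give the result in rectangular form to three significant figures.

Z_in ≈ 21.3 + j21.9 Ω

λ = v/f = 0.67·c / 2.71 GHz = 0.0742 m
βl = 2π·l/λ = 2π × 0.286 = 103°
tan(βl) = tan(103°) = -4.37
Z_in = Z_0·(Z_L + jZ_0·tanβl)/(Z_0 + jZ_L·tanβl)
     = 100·(494 − j437)/(100 − j2160)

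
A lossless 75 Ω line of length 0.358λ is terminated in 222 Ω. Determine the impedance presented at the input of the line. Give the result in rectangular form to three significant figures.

βl = 2π × 0.358 = 129°
tan(βl) = tan(129°) = -1.24
Z_in = Z_0·(Z_L + jZ_0·tanβl)/(Z_0 + jZ_L·tanβl)
     = 75·(222 − j93)/(75 − j275)

Z_in ≈ 38.9 + j49.9 Ω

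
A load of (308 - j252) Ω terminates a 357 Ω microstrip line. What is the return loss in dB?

Γ = (-49 − j252)/(665 − j252), |Γ| = 0.361
RL = −20·log₁₀|Γ| = −20·log₁₀(0.361)

RL ≈ 8.85 dB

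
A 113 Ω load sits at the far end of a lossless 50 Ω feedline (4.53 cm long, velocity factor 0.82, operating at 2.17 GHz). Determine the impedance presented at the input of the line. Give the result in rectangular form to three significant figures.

Z_in ≈ 46.5 + j40.3 Ω

λ = v/f = 0.82·c / 2.17 GHz = 0.113 m
βl = 2π·l/λ = 2π × 0.4 = 144°
tan(βl) = tan(144°) = -0.73
Z_in = Z_0·(Z_L + jZ_0·tanβl)/(Z_0 + jZ_L·tanβl)
     = 50·(113 − j36.5)/(50 − j82.5)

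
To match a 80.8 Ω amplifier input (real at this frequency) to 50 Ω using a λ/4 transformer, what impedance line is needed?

Z_qwt = √(Z_0·R_L) = √(50 × 80.8) = √4040

Z_qwt ≈ 63.6 Ω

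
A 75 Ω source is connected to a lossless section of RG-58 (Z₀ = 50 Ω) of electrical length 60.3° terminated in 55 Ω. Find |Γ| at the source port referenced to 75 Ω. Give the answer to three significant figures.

|Γ| ≈ 0.227

tan(βl) = 1.75
Z_in = Z_0·(Z_L + jZ_0·tanβl)/(Z_0 + jZ_L·tanβl) = 47.5 − j3.9 Ω
Γ_s = (Z_in − Z_s)/(Z_in + Z_s) = (-27.5 − j3.9)/(122 − j3.9), |Γ_s| = 0.227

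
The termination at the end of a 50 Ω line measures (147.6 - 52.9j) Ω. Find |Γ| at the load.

|Γ| ≈ 0.543

Γ = (Z_L − Z_0)/(Z_L + Z_0) = (97.6 − j52.9)/(197.6 − j52.9)
|Γ| = 111/205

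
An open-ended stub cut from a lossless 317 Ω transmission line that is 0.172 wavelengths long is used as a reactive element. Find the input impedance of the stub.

βl = 2π × 0.172 = 61.9°
tan(βl) = 1.87
For an open-ended stub, Z_in = −jZ_0·cot(βl) = −jZ_0/tan(βl)

Z_in ≈ −j169 Ω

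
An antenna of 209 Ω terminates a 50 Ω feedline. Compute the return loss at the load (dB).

RL ≈ 4.24 dB

Γ = (209 − 50)/(209 + 50) = 0.614
RL = −20·log₁₀|Γ| = −20·log₁₀(0.614)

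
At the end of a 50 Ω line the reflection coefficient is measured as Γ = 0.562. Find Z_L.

Z_L ≈ 178 Ω

Z_L = Z_0·(1 + Γ)/(1 − Γ) = 50·(1.56)/(0.438)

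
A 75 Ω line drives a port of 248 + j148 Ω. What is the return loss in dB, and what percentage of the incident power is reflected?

RL ≈ 3.87 dB; 41.1% of incident power reflected

Γ = (173 + j148)/(323 + j148), |Γ| = 0.641
RL = −20·log₁₀(0.641) = 3.87 dB
P_refl/P_inc = |Γ|² = 0.411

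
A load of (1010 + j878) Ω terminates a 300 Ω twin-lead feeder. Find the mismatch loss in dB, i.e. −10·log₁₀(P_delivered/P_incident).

mismatch loss ≈ 3.12 dB

Γ = (710 + j878)/(1310 + j878), |Γ| = 0.716
|Γ|² = 0.513, so P_del/P_inc = 1 − |Γ|² = 0.487
ML = −10·log₁₀(1 − |Γ|²)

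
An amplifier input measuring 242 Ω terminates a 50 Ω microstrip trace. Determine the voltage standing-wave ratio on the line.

VSWR ≈ 4.84

For a purely resistive load, VSWR = R_L/Z_0 or Z_0/R_L (whichever > 1) = 242/50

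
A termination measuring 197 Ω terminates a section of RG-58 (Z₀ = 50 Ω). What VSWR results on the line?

Γ = (197 − 50)/(197 + 50) = 0.595
VSWR = (1 + 0.595)/(1 − 0.595)

VSWR ≈ 3.94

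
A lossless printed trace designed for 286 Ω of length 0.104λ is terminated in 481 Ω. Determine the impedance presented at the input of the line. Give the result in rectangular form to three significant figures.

βl = 2π × 0.104 = 37.4°
tan(βl) = tan(37.4°) = 0.766
Z_in = Z_0·(Z_L + jZ_0·tanβl)/(Z_0 + jZ_L·tanβl)
     = 286·(481 + j219)/(286 + j368)

Z_in ≈ 287 − j151 Ω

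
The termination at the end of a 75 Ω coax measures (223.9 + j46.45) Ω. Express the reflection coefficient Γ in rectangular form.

Γ = (Z_L − Z_0)/(Z_L + Z_0) = (148.9 + j46.45)/(298.9 + j46.45)

Γ ≈ 0.51 + j0.0761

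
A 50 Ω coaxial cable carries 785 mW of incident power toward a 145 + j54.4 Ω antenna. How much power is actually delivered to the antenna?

P_delivered ≈ 555 mW

|Γ| = |(95 + j54.4)/(195 + j54.4)| = 0.541
|Γ|² = 0.292
P_refl = |Γ|²·P_inc = 230 mW, P_del = (1 − |Γ|²)·P_inc = 555 mW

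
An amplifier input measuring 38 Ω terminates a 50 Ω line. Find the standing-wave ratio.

Γ = (38 − 50)/(38 + 50) = -0.136
VSWR = (1 + 0.136)/(1 − 0.136)

VSWR ≈ 1.32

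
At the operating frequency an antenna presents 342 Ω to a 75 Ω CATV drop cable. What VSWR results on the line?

VSWR ≈ 4.56

For a purely resistive load, VSWR = R_L/Z_0 or Z_0/R_L (whichever > 1) = 342/75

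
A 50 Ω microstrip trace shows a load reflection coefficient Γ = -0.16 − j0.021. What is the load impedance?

Z_L = Z_0·(1 + Γ)/(1 − Γ) = 50·(0.84 − j0.021)/(1.16 + j0.021)

Z_L ≈ 36.2 − j1.56 Ω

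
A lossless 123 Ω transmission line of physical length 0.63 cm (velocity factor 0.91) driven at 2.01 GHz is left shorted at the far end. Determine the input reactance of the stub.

X_in ≈ 36.9 Ω (inductive)

λ = v/f = 0.91·c / 2.01 GHz = 0.136 m
βl = 2π·l/λ = 2π × 0.0464 = 16.7°
tan(βl) = 0.3
For a shorted stub, Z_in = jZ_0·tan(βl)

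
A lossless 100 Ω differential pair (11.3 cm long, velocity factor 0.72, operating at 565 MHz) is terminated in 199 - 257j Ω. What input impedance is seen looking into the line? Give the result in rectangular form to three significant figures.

λ = v/f = 0.72·c / 565 MHz = 0.382 m
βl = 2π·l/λ = 2π × 0.296 = 106°
tan(βl) = tan(106°) = -3.4
Z_in = Z_0·(Z_L + jZ_0·tanβl)/(Z_0 + jZ_L·tanβl)
     = 100·(199 − j597)/(-773 − j676)

Z_in ≈ 23.7 + j56.5 Ω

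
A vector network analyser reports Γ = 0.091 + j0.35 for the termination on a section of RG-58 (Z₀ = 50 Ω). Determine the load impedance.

Z_L = Z_0·(1 + Γ)/(1 − Γ) = 50·(1.09 + j0.35)/(0.909 − j0.35)

Z_L ≈ 45.8 + j36.9 Ω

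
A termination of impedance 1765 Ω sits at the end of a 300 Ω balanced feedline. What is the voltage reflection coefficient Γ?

Γ = (Z_L − Z_0)/(Z_L + Z_0) = (1765 − 300)/(1765 + 300) = 1465/2065

Γ = 0.709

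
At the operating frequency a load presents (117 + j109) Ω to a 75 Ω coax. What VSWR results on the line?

VSWR ≈ 3.25

Γ = (Z_L − Z_0)/(Z_L + Z_0) = (42 + j109)/(192 + j109)
|Γ| = 117/221 = 0.529
VSWR = (1 + |Γ|)/(1 − |Γ|) = 1.53/0.471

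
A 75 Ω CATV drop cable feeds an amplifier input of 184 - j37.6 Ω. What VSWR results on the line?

Γ = (Z_L − Z_0)/(Z_L + Z_0) = (109 − j37.6)/(259 − j37.6)
|Γ| = 115/262 = 0.441
VSWR = (1 + |Γ|)/(1 − |Γ|) = 1.44/0.559

VSWR ≈ 2.58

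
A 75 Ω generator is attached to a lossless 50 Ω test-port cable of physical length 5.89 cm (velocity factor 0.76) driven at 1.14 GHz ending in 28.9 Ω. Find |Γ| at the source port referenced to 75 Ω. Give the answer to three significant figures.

λ = v/f = 0.76·c / 1.14 GHz = 0.2 m
βl = 2π·l/λ = 2π × 0.294 = 106°
tan(βl) = -3.48
Z_in = Z_0·(Z_L + jZ_0·tanβl)/(Z_0 + jZ_L·tanβl) = 75.1 − j23 Ω
Γ_s = (Z_in − Z_s)/(Z_in + Z_s) = (0.104 − j23)/(150 − j23), |Γ_s| = 0.151

|Γ| ≈ 0.151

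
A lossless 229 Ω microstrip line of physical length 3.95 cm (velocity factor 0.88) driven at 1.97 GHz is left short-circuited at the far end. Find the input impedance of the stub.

λ = v/f = 0.88·c / 1.97 GHz = 0.134 m
βl = 2π·l/λ = 2π × 0.295 = 106°
tan(βl) = -3.46
For a short-circuited stub, Z_in = jZ_0·tan(βl)

Z_in ≈ −j793 Ω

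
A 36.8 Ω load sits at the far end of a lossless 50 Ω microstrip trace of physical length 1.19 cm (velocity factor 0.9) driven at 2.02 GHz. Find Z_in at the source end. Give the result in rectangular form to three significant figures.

λ = v/f = 0.9·c / 2.02 GHz = 0.134 m
βl = 2π·l/λ = 2π × 0.089 = 32.1°
tan(βl) = tan(32.1°) = 0.626
Z_in = Z_0·(Z_L + jZ_0·tanβl)/(Z_0 + jZ_L·tanβl)
     = 50·(36.8 + j31.3)/(50 + j23)

Z_in ≈ 42.3 + j11.8 Ω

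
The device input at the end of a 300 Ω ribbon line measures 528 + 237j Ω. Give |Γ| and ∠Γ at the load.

Γ ≈ 0.382 ∠ 30.1°

Γ = (Z_L − Z_0)/(Z_L + Z_0) = (228 + j237)/(828 + j237)
|Γ| = 329/861 = 0.382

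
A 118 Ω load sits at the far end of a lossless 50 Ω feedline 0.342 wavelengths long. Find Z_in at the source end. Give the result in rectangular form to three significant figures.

Z_in ≈ 28.1 + j24.9 Ω

βl = 2π × 0.342 = 123°
tan(βl) = tan(123°) = -1.53
Z_in = Z_0·(Z_L + jZ_0·tanβl)/(Z_0 + jZ_L·tanβl)
     = 50·(118 − j76.6)/(50 − j181)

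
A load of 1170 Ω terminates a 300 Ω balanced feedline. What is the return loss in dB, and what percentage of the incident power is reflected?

Γ = (1170 − 300)/(1170 + 300) = 0.592
RL = −20·log₁₀(0.592) = 4.56 dB
P_refl/P_inc = |Γ|² = 0.35

RL ≈ 4.56 dB; 35% of incident power reflected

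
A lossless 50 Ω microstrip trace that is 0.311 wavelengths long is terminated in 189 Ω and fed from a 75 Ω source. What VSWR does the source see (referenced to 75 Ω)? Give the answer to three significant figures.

VSWR ≈ 5.25

βl = 2π × 0.311 = 112°
tan(βl) = -2.48
Z_in = Z_0·(Z_L + jZ_0·tanβl)/(Z_0 + jZ_L·tanβl) = 15.2 + j18.5 Ω
Γ_s = (Z_in − Z_s)/(Z_in + Z_s) = (-59.8 + j18.5)/(90.2 + j18.5), |Γ_s| = 0.68
VSWR = (1 + |Γ_s|)/(1 − |Γ_s|)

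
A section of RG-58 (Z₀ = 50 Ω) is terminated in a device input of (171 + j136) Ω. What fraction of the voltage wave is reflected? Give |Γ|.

|Γ| ≈ 0.702

Γ = (Z_L − Z_0)/(Z_L + Z_0) = (121 + j136)/(221 + j136)
|Γ| = 182/259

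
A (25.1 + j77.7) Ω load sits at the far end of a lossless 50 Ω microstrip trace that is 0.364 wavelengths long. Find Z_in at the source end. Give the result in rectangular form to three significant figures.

Z_in ≈ 7.2 + j8.77 Ω

βl = 2π × 0.364 = 131°
tan(βl) = tan(131°) = -1.15
Z_in = Z_0·(Z_L + jZ_0·tanβl)/(Z_0 + jZ_L·tanβl)
     = 50·(25.1 + j20.3)/(139 − j28.8)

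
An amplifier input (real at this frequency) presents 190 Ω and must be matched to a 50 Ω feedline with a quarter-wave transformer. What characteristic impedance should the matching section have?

Z_qwt = √(Z_0·R_L) = √(50 × 190) = √9500

Z_qwt ≈ 97.5 Ω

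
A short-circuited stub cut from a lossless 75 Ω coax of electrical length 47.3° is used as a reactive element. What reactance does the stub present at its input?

X_in ≈ 81.3 Ω (inductive)

tan(βl) = 1.08
For a short-circuited stub, Z_in = jZ_0·tan(βl)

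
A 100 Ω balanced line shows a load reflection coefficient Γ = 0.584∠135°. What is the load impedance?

Z_L ≈ 30.4 + j38.1 Ω

Z_L = Z_0·(1 + Γ)/(1 − Γ) = 100·(0.587 + j0.413)/(1.41 − j0.413)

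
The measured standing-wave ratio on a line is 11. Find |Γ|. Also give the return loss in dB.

|Γ| ≈ 0.833; return loss ≈ 1.58 dB

|Γ| = (S − 1)/(S + 1) = (11 − 1)/(11 + 1) = 10/12
RL = −20·log₁₀|Γ| = −20·log₁₀(0.833)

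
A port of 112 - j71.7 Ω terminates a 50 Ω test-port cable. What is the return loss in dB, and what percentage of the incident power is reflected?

Γ = (62 − j71.7)/(162 − j71.7), |Γ| = 0.535
RL = −20·log₁₀(0.535) = 5.43 dB
P_refl/P_inc = |Γ|² = 0.286

RL ≈ 5.43 dB; 28.6% of incident power reflected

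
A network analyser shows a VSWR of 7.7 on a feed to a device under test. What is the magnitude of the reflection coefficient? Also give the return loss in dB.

|Γ| = (S − 1)/(S + 1) = (7.7 − 1)/(7.7 + 1) = 6.7/8.7
RL = −20·log₁₀|Γ| = −20·log₁₀(0.77)

|Γ| ≈ 0.77; return loss ≈ 2.27 dB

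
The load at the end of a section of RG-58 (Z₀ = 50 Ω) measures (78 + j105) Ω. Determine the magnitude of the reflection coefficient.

|Γ| ≈ 0.656

Γ = (Z_L − Z_0)/(Z_L + Z_0) = (28 + j105)/(128 + j105)
|Γ| = 109/166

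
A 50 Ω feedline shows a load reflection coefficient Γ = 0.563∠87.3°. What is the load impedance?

Z_L = Z_0·(1 + Γ)/(1 − Γ) = 50·(1.03 + j0.562)/(0.973 − j0.562)

Z_L ≈ 27 + j44.5 Ω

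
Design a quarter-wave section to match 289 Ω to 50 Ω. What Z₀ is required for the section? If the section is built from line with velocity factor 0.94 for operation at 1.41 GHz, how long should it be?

Z_qwt = √(Z_0·R_L) = √(50 × 289) = √14450
λ = 0.94·c/f = 0.2 m, so l = λ/4 = 0.05 m

Z_qwt ≈ 120 Ω; length ≈ 5 cm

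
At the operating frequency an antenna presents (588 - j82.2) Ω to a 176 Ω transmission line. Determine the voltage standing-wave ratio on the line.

Γ = (Z_L − Z_0)/(Z_L + Z_0) = (412 − j82.2)/(764 − j82.2)
|Γ| = 420/768 = 0.547
VSWR = (1 + |Γ|)/(1 − |Γ|) = 1.55/0.453

VSWR ≈ 3.41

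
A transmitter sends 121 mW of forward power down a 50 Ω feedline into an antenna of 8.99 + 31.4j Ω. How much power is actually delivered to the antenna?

|Γ| = |(-41.01 + j31.4)/(58.99 + j31.4)| = 0.773
|Γ|² = 0.597
P_refl = |Γ|²·P_inc = 72.3 mW, P_del = (1 − |Γ|²)·P_inc = 48.7 mW

P_delivered ≈ 48.7 mW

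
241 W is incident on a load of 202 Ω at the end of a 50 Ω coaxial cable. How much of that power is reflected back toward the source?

P_reflected ≈ 87.7 W

Γ = (202 − 50)/(202 + 50) = 0.603
|Γ|² = 0.364
P_refl = |Γ|²·P_inc = 87.7 W, P_del = (1 − |Γ|²)·P_inc = 153 W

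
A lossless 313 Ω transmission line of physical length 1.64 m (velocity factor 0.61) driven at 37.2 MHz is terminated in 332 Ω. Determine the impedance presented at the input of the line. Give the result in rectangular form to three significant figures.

Z_in ≈ 304 + j15.5 Ω

λ = v/f = 0.61·c / 37.2 MHz = 4.92 m
βl = 2π·l/λ = 2π × 0.333 = 120°
tan(βl) = tan(120°) = -1.73
Z_in = Z_0·(Z_L + jZ_0·tanβl)/(Z_0 + jZ_L·tanβl)
     = 313·(332 − j542)/(313 − j575)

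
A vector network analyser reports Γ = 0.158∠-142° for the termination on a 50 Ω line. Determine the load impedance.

Z_L = Z_0·(1 + Γ)/(1 − Γ) = 50·(0.875 − j0.0973)/(1.12 + j0.0973)

Z_L ≈ 38.3 − j7.64 Ω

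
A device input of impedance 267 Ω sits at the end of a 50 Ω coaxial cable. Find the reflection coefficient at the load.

Γ = 0.685

Γ = (Z_L − Z_0)/(Z_L + Z_0) = (267 − 50)/(267 + 50) = 217/317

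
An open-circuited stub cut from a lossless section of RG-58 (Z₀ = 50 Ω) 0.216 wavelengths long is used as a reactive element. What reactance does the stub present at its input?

X_in ≈ -10.8 Ω (capacitive)

βl = 2π × 0.216 = 77.8°
tan(βl) = 4.61
For an open-circuited stub, Z_in = −jZ_0·cot(βl) = −jZ_0/tan(βl)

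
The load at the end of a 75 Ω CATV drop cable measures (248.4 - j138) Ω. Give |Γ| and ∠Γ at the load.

Γ = (Z_L − Z_0)/(Z_L + Z_0) = (173.4 − j138)/(323.4 − j138)
|Γ| = 222/352 = 0.63

Γ ≈ 0.63 ∠ -15.4°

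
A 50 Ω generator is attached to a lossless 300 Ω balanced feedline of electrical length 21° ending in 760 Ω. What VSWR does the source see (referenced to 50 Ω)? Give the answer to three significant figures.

tan(βl) = 0.384
Z_in = Z_0·(Z_L + jZ_0·tanβl)/(Z_0 + jZ_L·tanβl) = 448 − j321 Ω
Γ_s = (Z_in − Z_s)/(Z_in + Z_s) = (398 − j321)/(498 − j321), |Γ_s| = 0.863
VSWR = (1 + |Γ_s|)/(1 − |Γ_s|)

VSWR ≈ 13.6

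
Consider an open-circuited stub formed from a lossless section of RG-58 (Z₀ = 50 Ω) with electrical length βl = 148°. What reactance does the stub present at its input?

X_in ≈ 80 Ω (inductive)

tan(βl) = -0.625
For an open-circuited stub, Z_in = −jZ_0·cot(βl) = −jZ_0/tan(βl)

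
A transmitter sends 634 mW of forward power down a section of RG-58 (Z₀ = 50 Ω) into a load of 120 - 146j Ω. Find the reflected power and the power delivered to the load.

|Γ| = |(70 − j146)/(170 − j146)| = 0.723
|Γ|² = 0.522
P_refl = |Γ|²·P_inc = 331 mW, P_del = (1 − |Γ|²)·P_inc = 303 mW

P_reflected ≈ 331 mW; P_delivered ≈ 303 mW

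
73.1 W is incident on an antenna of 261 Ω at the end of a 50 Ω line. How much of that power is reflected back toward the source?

Γ = (261 − 50)/(261 + 50) = 0.678
|Γ|² = 0.46
P_refl = |Γ|²·P_inc = 33.6 W, P_del = (1 − |Γ|²)·P_inc = 39.5 W

P_reflected ≈ 33.6 W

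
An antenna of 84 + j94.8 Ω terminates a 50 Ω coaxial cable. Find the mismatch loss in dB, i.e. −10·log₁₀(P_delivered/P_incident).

mismatch loss ≈ 2.05 dB

Γ = (34 + j94.8)/(134 + j94.8), |Γ| = 0.614
|Γ|² = 0.376, so P_del/P_inc = 1 − |Γ|² = 0.624
ML = −10·log₁₀(1 − |Γ|²)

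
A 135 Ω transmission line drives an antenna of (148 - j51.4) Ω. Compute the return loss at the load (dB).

Γ = (13 − j51.4)/(283 − j51.4), |Γ| = 0.184
RL = −20·log₁₀|Γ| = −20·log₁₀(0.184)

RL ≈ 14.7 dB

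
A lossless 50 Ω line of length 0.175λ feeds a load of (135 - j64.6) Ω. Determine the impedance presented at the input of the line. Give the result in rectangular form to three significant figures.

βl = 2π × 0.175 = 63°
tan(βl) = tan(63°) = 1.96
Z_in = Z_0·(Z_L + jZ_0·tanβl)/(Z_0 + jZ_L·tanβl)
     = 50·(135 + j33.5)/(177 + j265)

Z_in ≈ 16.1 − j14.7 Ω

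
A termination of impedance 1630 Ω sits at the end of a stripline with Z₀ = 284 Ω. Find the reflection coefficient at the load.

Γ = (Z_L − Z_0)/(Z_L + Z_0) = (1630 − 284)/(1630 + 284) = 1346/1914

Γ = 0.703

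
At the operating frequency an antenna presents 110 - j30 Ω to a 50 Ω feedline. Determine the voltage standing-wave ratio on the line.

Γ = (Z_L − Z_0)/(Z_L + Z_0) = (60 − j30)/(160 − j30)
|Γ| = 67.1/163 = 0.412
VSWR = (1 + |Γ|)/(1 − |Γ|) = 1.41/0.588

VSWR ≈ 2.4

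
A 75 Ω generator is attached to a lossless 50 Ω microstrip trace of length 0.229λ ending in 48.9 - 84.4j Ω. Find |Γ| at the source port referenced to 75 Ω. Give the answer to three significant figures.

|Γ| ≈ 0.74

βl = 2π × 0.229 = 82.4°
tan(βl) = 7.53
Z_in = Z_0·(Z_L + jZ_0·tanβl)/(Z_0 + jZ_L·tanβl) = 11.6 + j15.1 Ω
Γ_s = (Z_in − Z_s)/(Z_in + Z_s) = (-63.4 + j15.1)/(86.6 + j15.1), |Γ_s| = 0.74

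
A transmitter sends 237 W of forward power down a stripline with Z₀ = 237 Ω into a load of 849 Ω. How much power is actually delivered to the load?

P_delivered ≈ 162 W

Γ = (849 − 237)/(849 + 237) = 0.564
|Γ|² = 0.318
P_refl = |Γ|²·P_inc = 75.3 W, P_del = (1 − |Γ|²)·P_inc = 162 W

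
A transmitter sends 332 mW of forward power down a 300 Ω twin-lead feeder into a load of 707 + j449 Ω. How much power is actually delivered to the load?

P_delivered ≈ 232 mW

|Γ| = |(407 + j449)/(1007 + j449)| = 0.55
|Γ|² = 0.302
P_refl = |Γ|²·P_inc = 100 mW, P_del = (1 − |Γ|²)·P_inc = 232 mW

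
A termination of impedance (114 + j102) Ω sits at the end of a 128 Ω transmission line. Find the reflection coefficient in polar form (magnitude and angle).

Γ = (Z_L − Z_0)/(Z_L + Z_0) = (-14 + j102)/(242 + j102)
|Γ| = 103/263 = 0.392

Γ ≈ 0.392 ∠ 75°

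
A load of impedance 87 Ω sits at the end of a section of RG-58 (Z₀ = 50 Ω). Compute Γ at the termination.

Γ = (Z_L − Z_0)/(Z_L + Z_0) = (87 − 50)/(87 + 50) = 37/137

Γ = 0.27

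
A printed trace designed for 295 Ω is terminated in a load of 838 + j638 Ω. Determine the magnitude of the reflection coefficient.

Γ = (Z_L − Z_0)/(Z_L + Z_0) = (543 + j638)/(1133 + j638)
|Γ| = 838/1300

|Γ| ≈ 0.644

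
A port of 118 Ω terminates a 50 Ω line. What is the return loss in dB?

RL ≈ 7.86 dB

Γ = (118 − 50)/(118 + 50) = 0.405
RL = −20·log₁₀|Γ| = −20·log₁₀(0.405)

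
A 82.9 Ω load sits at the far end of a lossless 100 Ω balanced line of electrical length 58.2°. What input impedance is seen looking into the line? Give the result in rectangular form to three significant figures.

Z_in ≈ 107 + j18.1 Ω

tan(βl) = tan(58.2°) = 1.61
Z_in = Z_0·(Z_L + jZ_0·tanβl)/(Z_0 + jZ_L·tanβl)
     = 100·(82.9 + j161)/(100 + j134)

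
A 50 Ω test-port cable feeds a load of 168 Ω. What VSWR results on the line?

Γ = (168 − 50)/(168 + 50) = 0.541
VSWR = (1 + 0.541)/(1 − 0.541)

VSWR ≈ 3.36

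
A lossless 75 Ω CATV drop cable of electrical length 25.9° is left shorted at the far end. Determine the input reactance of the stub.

tan(βl) = 0.486
For a shorted stub, Z_in = jZ_0·tan(βl)

X_in ≈ 36.4 Ω (inductive)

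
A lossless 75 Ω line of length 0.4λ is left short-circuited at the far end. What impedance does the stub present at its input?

Z_in ≈ −j54.5 Ω

βl = 2π × 0.4 = 144°
tan(βl) = -0.727
For a short-circuited stub, Z_in = jZ_0·tan(βl)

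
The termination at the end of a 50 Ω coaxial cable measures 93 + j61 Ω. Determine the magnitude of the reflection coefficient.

|Γ| ≈ 0.48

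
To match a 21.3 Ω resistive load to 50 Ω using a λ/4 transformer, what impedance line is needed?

Z_qwt ≈ 32.6 Ω

Z_qwt = √(Z_0·R_L) = √(50 × 21.3) = √1065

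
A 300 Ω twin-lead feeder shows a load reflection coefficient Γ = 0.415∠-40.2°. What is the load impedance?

Z_L ≈ 461 − j299 Ω

Z_L = Z_0·(1 + Γ)/(1 − Γ) = 300·(1.32 − j0.268)/(0.683 + j0.268)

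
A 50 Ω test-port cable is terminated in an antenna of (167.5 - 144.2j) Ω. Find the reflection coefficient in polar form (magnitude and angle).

Γ = (Z_L − Z_0)/(Z_L + Z_0) = (117.5 − j144.2)/(217.5 − j144.2)
|Γ| = 186/261 = 0.713

Γ ≈ 0.713 ∠ -17.3°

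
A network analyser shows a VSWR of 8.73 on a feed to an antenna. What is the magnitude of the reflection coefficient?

|Γ| ≈ 0.794

|Γ| = (S − 1)/(S + 1) = (8.73 − 1)/(8.73 + 1) = 7.73/9.73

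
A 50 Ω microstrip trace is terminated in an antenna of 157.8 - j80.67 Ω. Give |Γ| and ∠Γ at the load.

Γ ≈ 0.604 ∠ -15.6°

Γ = (Z_L − Z_0)/(Z_L + Z_0) = (107.8 − j80.67)/(207.8 − j80.67)
|Γ| = 135/223 = 0.604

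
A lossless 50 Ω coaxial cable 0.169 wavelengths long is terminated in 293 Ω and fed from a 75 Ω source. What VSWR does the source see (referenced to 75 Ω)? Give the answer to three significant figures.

VSWR ≈ 7.65

βl = 2π × 0.169 = 60.8°
tan(βl) = 1.79
Z_in = Z_0·(Z_L + jZ_0·tanβl)/(Z_0 + jZ_L·tanβl) = 11.1 − j26.8 Ω
Γ_s = (Z_in − Z_s)/(Z_in + Z_s) = (-63.9 − j26.8)/(86.1 − j26.8), |Γ_s| = 0.769
VSWR = (1 + |Γ_s|)/(1 − |Γ_s|)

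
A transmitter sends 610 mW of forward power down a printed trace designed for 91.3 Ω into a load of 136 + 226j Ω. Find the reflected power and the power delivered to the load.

P_reflected ≈ 315 mW; P_delivered ≈ 295 mW

|Γ| = |(44.7 + j226)/(227.3 + j226)| = 0.719
|Γ|² = 0.517
P_refl = |Γ|²·P_inc = 315 mW, P_del = (1 − |Γ|²)·P_inc = 295 mW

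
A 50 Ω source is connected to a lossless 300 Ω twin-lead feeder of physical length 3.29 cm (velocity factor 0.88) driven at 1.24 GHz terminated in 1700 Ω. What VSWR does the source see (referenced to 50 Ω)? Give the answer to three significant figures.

VSWR ≈ 12.1

λ = v/f = 0.88·c / 1.24 GHz = 0.213 m
βl = 2π·l/λ = 2π × 0.155 = 55.6°
tan(βl) = 1.46
Z_in = Z_0·(Z_L + jZ_0·tanβl)/(Z_0 + jZ_L·tanβl) = 76.6 − j196 Ω
Γ_s = (Z_in − Z_s)/(Z_in + Z_s) = (26.6 − j196)/(127 − j196), |Γ_s| = 0.848
VSWR = (1 + |Γ_s|)/(1 − |Γ_s|)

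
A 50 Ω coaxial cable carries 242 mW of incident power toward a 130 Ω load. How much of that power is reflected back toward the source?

Γ = (130 − 50)/(130 + 50) = 0.444
|Γ|² = 0.198
P_refl = |Γ|²·P_inc = 47.8 mW, P_del = (1 − |Γ|²)·P_inc = 194 mW

P_reflected ≈ 47.8 mW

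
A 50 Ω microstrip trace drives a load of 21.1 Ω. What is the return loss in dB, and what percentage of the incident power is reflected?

Γ = (21.1 − 50)/(21.1 + 50) = -0.406
RL = −20·log₁₀(0.406) = 7.82 dB
P_refl/P_inc = |Γ|² = 0.165

RL ≈ 7.82 dB; 16.5% of incident power reflected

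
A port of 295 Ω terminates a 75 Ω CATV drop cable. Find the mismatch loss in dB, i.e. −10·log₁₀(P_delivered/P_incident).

Γ = (295 − 75)/(295 + 75) = 0.595
|Γ|² = 0.354, so P_del/P_inc = 1 − |Γ|² = 0.646
ML = −10·log₁₀(1 − |Γ|²)

mismatch loss ≈ 1.89 dB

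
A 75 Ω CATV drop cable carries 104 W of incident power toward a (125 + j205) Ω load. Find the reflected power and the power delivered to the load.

|Γ| = |(50 + j205)/(200 + j205)| = 0.737
|Γ|² = 0.543
P_refl = |Γ|²·P_inc = 56.5 W, P_del = (1 − |Γ|²)·P_inc = 47.5 W

P_reflected ≈ 56.5 W; P_delivered ≈ 47.5 W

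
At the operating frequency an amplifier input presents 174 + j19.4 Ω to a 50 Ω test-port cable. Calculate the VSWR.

Γ = (Z_L − Z_0)/(Z_L + Z_0) = (124 + j19.4)/(224 + j19.4)
|Γ| = 126/225 = 0.558
VSWR = (1 + |Γ|)/(1 − |Γ|) = 1.56/0.442

VSWR ≈ 3.53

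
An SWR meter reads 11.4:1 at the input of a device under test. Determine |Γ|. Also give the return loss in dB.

|Γ| ≈ 0.839; return loss ≈ 1.53 dB

|Γ| = (S − 1)/(S + 1) = (11.4 − 1)/(11.4 + 1) = 10.4/12.4
RL = −20·log₁₀|Γ| = −20·log₁₀(0.839)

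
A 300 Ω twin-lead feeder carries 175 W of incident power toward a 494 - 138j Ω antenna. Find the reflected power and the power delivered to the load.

P_reflected ≈ 15.3 W; P_delivered ≈ 160 W

|Γ| = |(194 − j138)/(794 − j138)| = 0.295
|Γ|² = 0.0873
P_refl = |Γ|²·P_inc = 15.3 W, P_del = (1 − |Γ|²)·P_inc = 160 W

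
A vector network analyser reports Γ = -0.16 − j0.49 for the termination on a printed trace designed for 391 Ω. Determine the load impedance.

Z_L = Z_0·(1 + Γ)/(1 − Γ) = 391·(0.84 − j0.49)/(1.16 + j0.49)

Z_L ≈ 181 − j242 Ω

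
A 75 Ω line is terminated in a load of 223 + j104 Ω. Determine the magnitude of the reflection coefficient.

Γ = (Z_L − Z_0)/(Z_L + Z_0) = (148 + j104)/(298 + j104)
|Γ| = 181/316

|Γ| ≈ 0.573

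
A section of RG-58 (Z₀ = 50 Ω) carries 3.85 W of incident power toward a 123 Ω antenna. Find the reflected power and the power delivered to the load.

Γ = (123 − 50)/(123 + 50) = 0.422
|Γ|² = 0.178
P_refl = |Γ|²·P_inc = 0.686 W, P_del = (1 − |Γ|²)·P_inc = 3.16 W

P_reflected ≈ 0.686 W; P_delivered ≈ 3.16 W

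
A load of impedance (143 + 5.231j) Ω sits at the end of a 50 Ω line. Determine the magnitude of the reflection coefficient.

|Γ| ≈ 0.482

Γ = (Z_L − Z_0)/(Z_L + Z_0) = (93 + j5.231)/(193 + j5.231)
|Γ| = 93.1/193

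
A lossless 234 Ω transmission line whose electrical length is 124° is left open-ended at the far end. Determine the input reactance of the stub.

X_in ≈ 158 Ω (inductive)

tan(βl) = -1.48
For an open-ended stub, Z_in = −jZ_0·cot(βl) = −jZ_0/tan(βl)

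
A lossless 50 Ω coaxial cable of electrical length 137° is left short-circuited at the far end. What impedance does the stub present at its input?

Z_in ≈ −j46.6 Ω

tan(βl) = -0.933
For a short-circuited stub, Z_in = jZ_0·tan(βl)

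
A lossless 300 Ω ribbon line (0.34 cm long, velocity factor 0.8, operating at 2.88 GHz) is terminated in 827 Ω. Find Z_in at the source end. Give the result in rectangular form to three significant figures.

λ = v/f = 0.8·c / 2.88 GHz = 0.0833 m
βl = 2π·l/λ = 2π × 0.0408 = 14.7°
tan(βl) = tan(14.7°) = 0.262
Z_in = Z_0·(Z_L + jZ_0·tanβl)/(Z_0 + jZ_L·tanβl)
     = 300·(827 + j78.6)/(300 + j217)

Z_in ≈ 581 − j341 Ω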